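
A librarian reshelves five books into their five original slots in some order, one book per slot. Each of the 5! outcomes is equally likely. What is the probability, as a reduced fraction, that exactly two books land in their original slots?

1/6

Favorable outcomes: C(5,2)·!3 = 10·2 = 20.
Total outcomes: 5! = 120.
Probability = 20/120 = 1/6.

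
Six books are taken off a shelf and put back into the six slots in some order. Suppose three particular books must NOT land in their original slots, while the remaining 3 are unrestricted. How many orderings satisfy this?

Inclusion-exclusion on the 3 forbidden self-matches:
Σ_{j=0}^{3} (-1)^j C(3,j)(6-j)!
= C(3,0)·6! - C(3,1)·5! + C(3,2)·4! - C(3,3)·3!
= 720 - 360 + 72 - 6
= 426

426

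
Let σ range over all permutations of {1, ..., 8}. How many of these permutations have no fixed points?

14833

Recurrence: !8 = 8·!7 + (-1)^8.
!8 = 8·1854 + 1 = 14833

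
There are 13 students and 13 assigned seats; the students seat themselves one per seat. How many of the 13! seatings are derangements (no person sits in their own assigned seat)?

2290792932

!13 is the nearest integer to 13!/e.
13! = 6227020800, and 6227020800/e ≈ 2290792932.07, so !13 = 2290792932.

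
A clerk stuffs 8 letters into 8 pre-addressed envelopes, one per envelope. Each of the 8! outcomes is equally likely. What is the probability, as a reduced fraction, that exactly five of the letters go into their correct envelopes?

1/360

Favorable outcomes: C(8,5)·!3 = 56·2 = 112.
Total outcomes: 8! = 40320.
Probability = 112/40320 = 1/360.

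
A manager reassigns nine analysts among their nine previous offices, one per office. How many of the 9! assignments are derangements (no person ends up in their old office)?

!9 is the nearest integer to 9!/e.
9! = 362880, and 362880/e ≈ 133496.09, so !9 = 133496.

133496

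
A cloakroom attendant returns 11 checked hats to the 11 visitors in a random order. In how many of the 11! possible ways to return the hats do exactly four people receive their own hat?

611820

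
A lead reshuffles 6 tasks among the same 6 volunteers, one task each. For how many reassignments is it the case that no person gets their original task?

265

!6 is the nearest integer to 6!/e.
6! = 720, and 720/e ≈ 264.87, so !6 = 265.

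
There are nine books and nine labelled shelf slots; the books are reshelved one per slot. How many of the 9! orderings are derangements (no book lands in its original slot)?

!9 is the nearest integer to 9!/e.
9! = 362880, and 362880/e ≈ 133496.09, so !9 = 133496.

133496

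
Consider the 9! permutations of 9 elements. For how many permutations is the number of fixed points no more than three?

355997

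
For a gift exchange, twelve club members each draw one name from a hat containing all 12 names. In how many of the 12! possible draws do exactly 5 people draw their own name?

1468368

Choose which 5 of the 12 are fixed: C(12,5) = 792.
The remaining 7 must be deranged: !7 = 1854.
Total: 792 × 1854 = 1468368.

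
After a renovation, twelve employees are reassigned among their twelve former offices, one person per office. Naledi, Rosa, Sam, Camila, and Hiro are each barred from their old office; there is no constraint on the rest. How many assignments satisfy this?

Let A_j be the event that the j-th constrained one is fixed. By inclusion-exclusion over the 5 events:
Σ_{j=0}^{5} (-1)^j C(5,j)(12-j)!
= C(5,0)·12! - C(5,1)·11! + C(5,2)·10! - C(5,3)·9! + C(5,4)·8! - C(5,5)·7!
= 479001600 - 199584000 + 36288000 - 3628800 + 201600 - 5040
= 312273360

312273360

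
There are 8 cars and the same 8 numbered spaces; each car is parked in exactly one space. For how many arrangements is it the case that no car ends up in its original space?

14833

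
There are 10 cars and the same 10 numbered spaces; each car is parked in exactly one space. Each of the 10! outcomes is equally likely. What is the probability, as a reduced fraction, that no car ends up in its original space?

16481/44800

Favorable outcomes: !10 = 1334961.
Total outcomes: 10! = 3628800.
Probability = 1334961/3628800 = 16481/44800.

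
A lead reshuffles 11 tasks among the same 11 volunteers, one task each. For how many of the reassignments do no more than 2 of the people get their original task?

36711421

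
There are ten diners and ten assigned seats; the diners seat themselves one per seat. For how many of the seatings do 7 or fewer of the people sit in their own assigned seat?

# with exactly i fixed is C(10,i)·!(10-i); sum over i=0..7:
  i=0: C(10,0)·!10 = 1·1334961 = 1334961
  i=1: C(10,1)·!9 = 10·133496 = 1334960
  i=2: C(10,2)·!8 = 45·14833 = 667485
  i=3: C(10,3)·!7 = 120·1854 = 222480
  i=4: C(10,4)·!6 = 210·265 = 55650
  i=5: C(10,5)·!5 = 252·44 = 11088
  i=6: C(10,6)·!4 = 210·9 = 1890
  i=7: C(10,7)·!3 = 120·2 = 240
Total = 3628754.

3628754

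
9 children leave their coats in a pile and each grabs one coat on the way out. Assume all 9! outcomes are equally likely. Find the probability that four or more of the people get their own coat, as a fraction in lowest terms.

Favorable outcomes: Σ_{i≥4} C(9,i)·!(9-i) = 126·44 + 126·9 + 84·2 + 36·1 + 9·0 + 1·1 = 6883.
Total outcomes: 9! = 362880.
Probability = 6883/362880 = 6883/362880.

6883/362880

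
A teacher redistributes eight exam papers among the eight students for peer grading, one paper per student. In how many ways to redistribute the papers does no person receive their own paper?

14833

Use !n = n·!(n-1) + (-1)^n.
!8 = 8·1854 + 1 = 14833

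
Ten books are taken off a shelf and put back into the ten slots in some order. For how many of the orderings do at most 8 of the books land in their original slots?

Sum C(10,i)·!(10-i) for i = 0..8:
  i=0: C(10,0)·!10 = 1·1334961 = 1334961
  i=1: C(10,1)·!9 = 10·133496 = 1334960
  i=2: C(10,2)·!8 = 45·14833 = 667485
  i=3: C(10,3)·!7 = 120·1854 = 222480
  i=4: C(10,4)·!6 = 210·265 = 55650
  i=5: C(10,5)·!5 = 252·44 = 11088
  i=6: C(10,6)·!4 = 210·9 = 1890
  i=7: C(10,7)·!3 = 120·2 = 240
  i=8: C(10,8)·!2 = 45·1 = 45
Total = 3628799.

3628799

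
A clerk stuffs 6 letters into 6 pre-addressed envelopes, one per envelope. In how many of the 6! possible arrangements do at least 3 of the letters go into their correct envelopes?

56

# with exactly i fixed is C(6,i)·!(6-i); sum over i=3..6:
  i=3: C(6,3)·!3 = 20·2 = 40
  i=4: C(6,4)·!2 = 15·1 = 15
  i=5: C(6,5)·!1 = 6·0 = 0
  i=6: C(6,6)·!0 = 1·1 = 1
Total = 56.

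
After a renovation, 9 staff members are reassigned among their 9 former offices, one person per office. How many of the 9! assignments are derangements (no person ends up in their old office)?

133496

The number of derangements of 9 is !9 = Σ_{k=0}^{9} (-1)^k·9!/k!
= 9! - 9!/1! + 9!/2! - 9!/3! + 9!/4! - 9!/5! + 9!/6! - 9!/7! + 9!/8! - 9!/9!
= 362880 - 362880 + 181440 - 60480 + 15120 - 3024 + 504 - 72 + 9 - 1
= 133496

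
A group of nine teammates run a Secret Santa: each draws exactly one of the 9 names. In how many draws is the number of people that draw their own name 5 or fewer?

# with exactly i fixed is C(9,i)·!(9-i); sum over i=0..5:
  i=0: C(9,0)·!9 = 1·133496 = 133496
  i=1: C(9,1)·!8 = 9·14833 = 133497
  i=2: C(9,2)·!7 = 36·1854 = 66744
  i=3: C(9,3)·!6 = 84·265 = 22260
  i=4: C(9,4)·!5 = 126·44 = 5544
  i=5: C(9,5)·!4 = 126·9 = 1134
Total = 362675.

362675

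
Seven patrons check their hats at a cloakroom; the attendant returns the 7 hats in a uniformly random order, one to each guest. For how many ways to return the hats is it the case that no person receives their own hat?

Recurrence: !7 = 7·!6 + (-1)^7.
!7 = 7·265 - 1 = 1854

1854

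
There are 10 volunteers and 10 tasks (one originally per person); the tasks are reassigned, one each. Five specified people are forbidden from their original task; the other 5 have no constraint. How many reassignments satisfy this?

2170680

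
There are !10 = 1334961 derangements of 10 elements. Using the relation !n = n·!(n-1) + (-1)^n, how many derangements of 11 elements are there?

!11 = 11·1334961 - 1 = 14684570.

14684570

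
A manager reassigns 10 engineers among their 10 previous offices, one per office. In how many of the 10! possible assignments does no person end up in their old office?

The subfactorial !10 = [10!/e] (nearest integer).
10! = 3628800, and 3628800/e ≈ 1334960.92, so !10 = 1334961.

1334961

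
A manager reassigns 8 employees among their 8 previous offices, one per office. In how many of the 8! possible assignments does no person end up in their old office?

14833

By inclusion-exclusion, !8 = Σ (-1)^k · 8!/k! for k=0..8
= 8! - 8!/1! + 8!/2! - 8!/3! + 8!/4! - 8!/5! + 8!/6! - 8!/7! + 8!/8!
= 40320 - 40320 + 20160 - 6720 + 1680 - 336 + 56 - 8 + 1
= 14833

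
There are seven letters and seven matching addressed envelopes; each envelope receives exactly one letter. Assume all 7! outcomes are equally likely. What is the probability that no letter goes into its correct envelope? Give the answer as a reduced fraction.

Favorable outcomes: !7 = 1854.
Total outcomes: 7! = 5040.
Probability = 1854/5040 = 103/280.

103/280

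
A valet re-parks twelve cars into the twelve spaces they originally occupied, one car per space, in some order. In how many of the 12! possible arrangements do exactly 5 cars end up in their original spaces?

Pick the 5 fixed positions: C(12,5) = 792 ways.
The other 7 form a derangement: !7 = 1854.
Total: 792 × 1854 = 1468368.

1468368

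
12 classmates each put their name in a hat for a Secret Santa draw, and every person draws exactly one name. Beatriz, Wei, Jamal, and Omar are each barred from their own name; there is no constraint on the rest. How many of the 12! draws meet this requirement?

339696000

Inclusion-exclusion on the 4 forbidden self-matches:
Σ_{j=0}^{4} (-1)^j C(4,j)(12-j)!
= C(4,0)·12! - C(4,1)·11! + C(4,2)·10! - C(4,3)·9! + C(4,4)·8!
= 479001600 - 159667200 + 21772800 - 1451520 + 40320
= 339696000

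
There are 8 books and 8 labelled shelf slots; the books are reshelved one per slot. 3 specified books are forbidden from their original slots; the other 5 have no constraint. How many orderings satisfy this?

27240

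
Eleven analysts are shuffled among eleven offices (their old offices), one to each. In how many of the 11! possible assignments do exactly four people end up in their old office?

611820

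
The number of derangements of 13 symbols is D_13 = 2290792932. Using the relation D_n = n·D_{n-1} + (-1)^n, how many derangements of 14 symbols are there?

32071101049

D_14 = 14·2290792932 + 1 = 32071101049.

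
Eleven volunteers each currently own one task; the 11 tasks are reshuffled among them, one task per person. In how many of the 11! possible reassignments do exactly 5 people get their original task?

122430

Pick the 5 fixed positions: C(11,5) = 462 ways.
The remaining 6 must be deranged: !6 = 265.
Total: 462 × 265 = 122430.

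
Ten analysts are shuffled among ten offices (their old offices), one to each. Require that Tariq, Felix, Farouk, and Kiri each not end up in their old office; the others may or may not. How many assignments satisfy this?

2399760

Inclusion-exclusion on the 4 forbidden self-matches:
Σ_{j=0}^{4} (-1)^j C(4,j)(10-j)!
= C(4,0)·10! - C(4,1)·9! + C(4,2)·8! - C(4,3)·7! + C(4,4)·6!
= 3628800 - 1451520 + 241920 - 20160 + 720
= 2399760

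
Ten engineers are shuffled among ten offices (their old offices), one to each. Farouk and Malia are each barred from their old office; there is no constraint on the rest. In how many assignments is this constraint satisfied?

2943360

Let A_j be the event that the j-th constrained one is fixed. By inclusion-exclusion over the 2 events:
Σ_{j=0}^{2} (-1)^j C(2,j)(10-j)!
= C(2,0)·10! - C(2,1)·9! + C(2,2)·8!
= 3628800 - 725760 + 40320
= 2943360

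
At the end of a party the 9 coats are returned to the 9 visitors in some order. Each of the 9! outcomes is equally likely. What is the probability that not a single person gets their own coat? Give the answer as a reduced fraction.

16687/45360

Favorable outcomes: !9 = 133496.
Total outcomes: 9! = 362880.
Probability = 133496/362880 = 16687/45360.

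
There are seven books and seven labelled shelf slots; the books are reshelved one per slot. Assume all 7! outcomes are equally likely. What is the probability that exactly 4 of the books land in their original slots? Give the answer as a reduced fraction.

1/72

Favorable outcomes: C(7,4)·!3 = 35·2 = 70.
Total outcomes: 7! = 5040.
Probability = 70/5040 = 1/72.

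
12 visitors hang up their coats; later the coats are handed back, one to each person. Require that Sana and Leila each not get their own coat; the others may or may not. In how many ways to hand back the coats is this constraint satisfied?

402796800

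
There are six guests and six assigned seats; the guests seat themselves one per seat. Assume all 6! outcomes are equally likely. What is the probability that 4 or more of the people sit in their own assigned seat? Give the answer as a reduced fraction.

1/45

Favorable outcomes: Σ_{i≥4} C(6,i)·!(6-i) = 15·1 + 6·0 + 1·1 = 16.
Total outcomes: 6! = 720.
Probability = 16/720 = 1/45.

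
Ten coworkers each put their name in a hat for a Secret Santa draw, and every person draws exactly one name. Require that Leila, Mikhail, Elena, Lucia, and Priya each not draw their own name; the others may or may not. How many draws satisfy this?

2170680

Let A_j be the event that the j-th constrained one is fixed. By inclusion-exclusion over the 5 events:
Σ_{j=0}^{5} (-1)^j C(5,j)(10-j)!
= C(5,0)·10! - C(5,1)·9! + C(5,2)·8! - C(5,3)·7! + C(5,4)·6! - C(5,5)·5!
= 3628800 - 1814400 + 403200 - 50400 + 3600 - 120
= 2170680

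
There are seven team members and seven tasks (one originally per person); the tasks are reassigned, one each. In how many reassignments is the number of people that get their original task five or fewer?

5039

# with exactly i fixed is C(7,i)·!(7-i); sum over i=0..5:
  i=0: C(7,0)·!7 = 1·1854 = 1854
  i=1: C(7,1)·!6 = 7·265 = 1855
  i=2: C(7,2)·!5 = 21·44 = 924
  i=3: C(7,3)·!4 = 35·9 = 315
  i=4: C(7,4)·!3 = 35·2 = 70
  i=5: C(7,5)·!2 = 21·1 = 21
Total = 5039.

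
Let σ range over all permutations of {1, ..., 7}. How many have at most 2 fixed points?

4633

# with exactly i fixed is C(7,i)·!(7-i); sum over i=0..2:
  i=0: C(7,0)·!7 = 1·1854 = 1854
  i=1: C(7,1)·!6 = 7·265 = 1855
  i=2: C(7,2)·!5 = 21·44 = 924
Total = 4633.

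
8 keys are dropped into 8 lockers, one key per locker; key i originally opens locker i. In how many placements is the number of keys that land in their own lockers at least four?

771

# with exactly i fixed is C(8,i)·!(8-i); sum over i=4..8:
  i=4: C(8,4)·!4 = 70·9 = 630
  i=5: C(8,5)·!3 = 56·2 = 112
  i=6: C(8,6)·!2 = 28·1 = 28
  i=7: C(8,7)·!1 = 8·0 = 0
  i=8: C(8,8)·!0 = 1·1 = 1
Total = 771.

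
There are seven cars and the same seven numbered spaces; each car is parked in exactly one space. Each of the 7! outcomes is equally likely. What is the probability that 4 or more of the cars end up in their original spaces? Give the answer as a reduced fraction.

Favorable outcomes: Σ_{i≥4} C(7,i)·!(7-i) = 35·2 + 21·1 + 7·0 + 1·1 = 92.
Total outcomes: 7! = 5040.
Probability = 92/5040 = 23/1260.

23/1260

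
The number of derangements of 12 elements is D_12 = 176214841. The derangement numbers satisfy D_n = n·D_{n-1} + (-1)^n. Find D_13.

D_13 = 13·176214841 - 1 = 2290792932.

2290792932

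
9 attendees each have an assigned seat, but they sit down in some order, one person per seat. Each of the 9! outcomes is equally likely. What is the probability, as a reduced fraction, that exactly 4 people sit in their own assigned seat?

Favorable outcomes: C(9,4)·!5 = 126·44 = 5544.
Total outcomes: 9! = 362880.
Probability = 5544/362880 = 11/720.

11/720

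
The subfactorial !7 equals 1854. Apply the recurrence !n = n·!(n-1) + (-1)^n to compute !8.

!8 = 8·1854 + 1 = 14833.

14833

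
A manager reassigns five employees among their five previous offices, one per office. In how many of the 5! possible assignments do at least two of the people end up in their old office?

31

# with exactly i fixed is C(5,i)·!(5-i); sum over i=2..5:
  i=2: C(5,2)·!3 = 10·2 = 20
  i=3: C(5,3)·!2 = 10·1 = 10
  i=4: C(5,4)·!1 = 5·0 = 0
  i=5: C(5,5)·!0 = 1·1 = 1
Total = 31.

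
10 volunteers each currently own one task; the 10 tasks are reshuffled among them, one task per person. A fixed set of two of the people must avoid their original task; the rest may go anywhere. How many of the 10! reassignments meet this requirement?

2943360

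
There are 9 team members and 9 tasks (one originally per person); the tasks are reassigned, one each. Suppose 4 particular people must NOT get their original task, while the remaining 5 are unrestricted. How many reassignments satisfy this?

229080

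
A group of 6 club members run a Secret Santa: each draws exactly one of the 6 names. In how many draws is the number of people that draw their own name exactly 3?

Pick the 3 fixed positions: C(6,3) = 20 ways.
The other 3 form a derangement: !3 = 2.
Total: 20 × 2 = 40.

40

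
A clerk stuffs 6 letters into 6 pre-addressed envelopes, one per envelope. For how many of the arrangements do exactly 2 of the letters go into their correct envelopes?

Choose which 2 of the 6 are fixed: C(6,2) = 15.
The other 4 form a derangement: !4 = 9.
Total: 15 × 9 = 135.

135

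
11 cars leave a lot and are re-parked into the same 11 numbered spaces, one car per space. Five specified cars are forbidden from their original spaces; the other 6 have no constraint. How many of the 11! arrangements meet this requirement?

25022880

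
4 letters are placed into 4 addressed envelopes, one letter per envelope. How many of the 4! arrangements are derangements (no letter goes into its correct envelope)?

9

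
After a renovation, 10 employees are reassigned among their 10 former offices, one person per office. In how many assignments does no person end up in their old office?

!10 is the nearest integer to 10!/e.
10! = 3628800, and 3628800/e ≈ 1334960.92, so !10 = 1334961.

1334961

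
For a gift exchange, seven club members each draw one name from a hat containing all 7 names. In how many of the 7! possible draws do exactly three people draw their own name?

315

Pick the 3 fixed positions: C(7,3) = 35 ways.
The remaining 4 must be deranged: !4 = 9.
Total: 35 × 9 = 315.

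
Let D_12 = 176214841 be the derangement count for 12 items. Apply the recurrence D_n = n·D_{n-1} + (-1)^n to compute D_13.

2290792932

D_13 = 13·176214841 - 1 = 2290792932.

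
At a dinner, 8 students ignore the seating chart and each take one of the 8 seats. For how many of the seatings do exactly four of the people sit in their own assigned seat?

630

Pick the 4 fixed positions: C(8,4) = 70 ways.
The other 4 form a derangement: !4 = 9.
Total: 70 × 9 = 630.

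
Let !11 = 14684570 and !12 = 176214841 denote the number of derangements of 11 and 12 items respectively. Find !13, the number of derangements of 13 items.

2290792932

!13 = (13-1)·(!12 + !11) = 12·(176214841 + 14684570) = 12·190899411 = 2290792932.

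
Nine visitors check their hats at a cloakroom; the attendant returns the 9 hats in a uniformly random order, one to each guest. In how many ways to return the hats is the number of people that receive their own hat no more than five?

362675

# with exactly i fixed is C(9,i)·!(9-i); sum over i=0..5:
  i=0: C(9,0)·!9 = 1·133496 = 133496
  i=1: C(9,1)·!8 = 9·14833 = 133497
  i=2: C(9,2)·!7 = 36·1854 = 66744
  i=3: C(9,3)·!6 = 84·265 = 22260
  i=4: C(9,4)·!5 = 126·44 = 5544
  i=5: C(9,5)·!4 = 126·9 = 1134
Total = 362675.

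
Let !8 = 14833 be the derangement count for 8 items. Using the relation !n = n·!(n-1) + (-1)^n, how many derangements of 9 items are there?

!9 = 9·14833 - 1 = 133496.

133496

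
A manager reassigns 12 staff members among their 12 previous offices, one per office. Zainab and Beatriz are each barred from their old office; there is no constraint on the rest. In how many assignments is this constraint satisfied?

Inclusion-exclusion on the 2 forbidden self-matches:
Σ_{j=0}^{2} (-1)^j C(2,j)(12-j)!
= C(2,0)·12! - C(2,1)·11! + C(2,2)·10!
= 479001600 - 79833600 + 3628800
= 402796800

402796800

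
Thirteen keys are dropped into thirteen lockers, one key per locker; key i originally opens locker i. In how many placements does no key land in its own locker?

!13 is the nearest integer to 13!/e.
13! = 6227020800, and 6227020800/e ≈ 2290792932.07, so !13 = 2290792932.

2290792932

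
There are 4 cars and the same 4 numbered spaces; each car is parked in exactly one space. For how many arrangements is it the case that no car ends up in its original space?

Use !n = n·!(n-1) + (-1)^n.
!4 = 4·2 + 1 = 9

9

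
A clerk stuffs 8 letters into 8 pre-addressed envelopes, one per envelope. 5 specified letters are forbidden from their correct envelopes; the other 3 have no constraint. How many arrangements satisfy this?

21234

Let A_j be the event that the j-th constrained one is fixed. By inclusion-exclusion over the 5 events:
Σ_{j=0}^{5} (-1)^j C(5,j)(8-j)!
= C(5,0)·8! - C(5,1)·7! + C(5,2)·6! - C(5,3)·5! + C(5,4)·4! - C(5,5)·3!
= 40320 - 25200 + 7200 - 1200 + 120 - 6
= 21234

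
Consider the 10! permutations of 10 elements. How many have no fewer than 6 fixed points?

2176

Sum C(10,i)·!(10-i) for i = 6..10:
  i=6: C(10,6)·!4 = 210·9 = 1890
  i=7: C(10,7)·!3 = 120·2 = 240
  i=8: C(10,8)·!2 = 45·1 = 45
  i=9: C(10,9)·!1 = 10·0 = 0
  i=10: C(10,10)·!0 = 1·1 = 1
Total = 2176.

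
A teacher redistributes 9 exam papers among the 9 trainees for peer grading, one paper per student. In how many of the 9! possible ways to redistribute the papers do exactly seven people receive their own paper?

Choose which 7 of the 9 are fixed: C(9,7) = 36.
The remaining 2 must be deranged: !2 = 1.
Total: 36 × 1 = 36.

36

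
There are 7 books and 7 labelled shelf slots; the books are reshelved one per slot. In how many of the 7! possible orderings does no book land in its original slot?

Recurrence: !7 = 6·(!6 + !5).
!7 = 6·(265 + 44) = 6·309 = 1854

1854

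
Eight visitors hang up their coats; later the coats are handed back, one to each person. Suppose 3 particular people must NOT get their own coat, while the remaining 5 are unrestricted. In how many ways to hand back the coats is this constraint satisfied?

Let A_j be the event that the j-th constrained one is fixed. By inclusion-exclusion over the 3 events:
Σ_{j=0}^{3} (-1)^j C(3,j)(8-j)!
= C(3,0)·8! - C(3,1)·7! + C(3,2)·6! - C(3,3)·5!
= 40320 - 15120 + 2160 - 120
= 27240

27240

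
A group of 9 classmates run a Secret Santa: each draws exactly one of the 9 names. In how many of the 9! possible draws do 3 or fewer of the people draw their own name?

355997

# with exactly i fixed is C(9,i)·!(9-i); sum over i=0..3:
  i=0: C(9,0)·!9 = 1·133496 = 133496
  i=1: C(9,1)·!8 = 9·14833 = 133497
  i=2: C(9,2)·!7 = 36·1854 = 66744
  i=3: C(9,3)·!6 = 84·265 = 22260
Total = 355997.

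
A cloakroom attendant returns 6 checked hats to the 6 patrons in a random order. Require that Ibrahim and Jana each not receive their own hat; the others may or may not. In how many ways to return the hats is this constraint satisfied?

Let A_j be the event that the j-th constrained one is fixed. By inclusion-exclusion over the 2 events:
Σ_{j=0}^{2} (-1)^j C(2,j)(6-j)!
= C(2,0)·6! - C(2,1)·5! + C(2,2)·4!
= 720 - 240 + 24
= 504

504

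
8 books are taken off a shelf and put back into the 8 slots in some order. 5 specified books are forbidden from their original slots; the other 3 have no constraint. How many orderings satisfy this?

21234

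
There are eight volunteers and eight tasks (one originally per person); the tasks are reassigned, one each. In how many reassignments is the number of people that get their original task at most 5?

# with exactly i fixed is C(8,i)·!(8-i); sum over i=0..5:
  i=0: C(8,0)·!8 = 1·14833 = 14833
  i=1: C(8,1)·!7 = 8·1854 = 14832
  i=2: C(8,2)·!6 = 28·265 = 7420
  i=3: C(8,3)·!5 = 56·44 = 2464
  i=4: C(8,4)·!4 = 70·9 = 630
  i=5: C(8,5)·!3 = 56·2 = 112
Total = 40291.

40291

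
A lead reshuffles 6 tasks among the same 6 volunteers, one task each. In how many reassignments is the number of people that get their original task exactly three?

Pick the 3 fixed positions: C(6,3) = 20 ways.
The other 3 form a derangement: !3 = 2.
Total: 20 × 2 = 40.

40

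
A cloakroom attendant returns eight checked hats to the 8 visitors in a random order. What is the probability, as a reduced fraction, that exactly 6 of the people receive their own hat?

1/1440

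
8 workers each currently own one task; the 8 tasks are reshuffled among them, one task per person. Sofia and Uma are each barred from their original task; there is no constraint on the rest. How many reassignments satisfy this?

Inclusion-exclusion on the 2 forbidden self-matches:
Σ_{j=0}^{2} (-1)^j C(2,j)(8-j)!
= C(2,0)·8! - C(2,1)·7! + C(2,2)·6!
= 40320 - 10080 + 720
= 30960

30960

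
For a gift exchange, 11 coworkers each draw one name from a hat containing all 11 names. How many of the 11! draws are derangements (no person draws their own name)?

14684570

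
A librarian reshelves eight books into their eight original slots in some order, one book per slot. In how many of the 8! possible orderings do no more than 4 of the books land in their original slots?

# with exactly i fixed is C(8,i)·!(8-i); sum over i=0..4:
  i=0: C(8,0)·!8 = 1·14833 = 14833
  i=1: C(8,1)·!7 = 8·1854 = 14832
  i=2: C(8,2)·!6 = 28·265 = 7420
  i=3: C(8,3)·!5 = 56·44 = 2464
  i=4: C(8,4)·!4 = 70·9 = 630
Total = 40179.

40179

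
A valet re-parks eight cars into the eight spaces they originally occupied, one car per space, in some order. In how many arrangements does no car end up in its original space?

!8 = 8! · Σ_{k=0}^{8} (-1)^k/k!
= 8! - 8!/1! + 8!/2! - 8!/3! + 8!/4! - 8!/5! + 8!/6! - 8!/7! + 8!/8!
= 40320 - 40320 + 20160 - 6720 + 1680 - 336 + 56 - 8 + 1
= 14833

14833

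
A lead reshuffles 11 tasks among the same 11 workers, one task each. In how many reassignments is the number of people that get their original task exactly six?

Choose which 6 of the 11 are fixed: C(11,6) = 462.
The other 5 form a derangement: !5 = 44.
Total: 462 × 44 = 20328.

20328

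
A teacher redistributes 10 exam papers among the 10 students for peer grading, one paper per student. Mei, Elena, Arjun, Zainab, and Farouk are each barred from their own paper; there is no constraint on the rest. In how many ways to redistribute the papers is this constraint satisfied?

Let A_j be the event that the j-th constrained one is fixed. By inclusion-exclusion over the 5 events:
Σ_{j=0}^{5} (-1)^j C(5,j)(10-j)!
= C(5,0)·10! - C(5,1)·9! + C(5,2)·8! - C(5,3)·7! + C(5,4)·6! - C(5,5)·5!
= 3628800 - 1814400 + 403200 - 50400 + 3600 - 120
= 2170680

2170680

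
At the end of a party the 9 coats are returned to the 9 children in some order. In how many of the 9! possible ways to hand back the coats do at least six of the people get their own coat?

# with exactly i fixed is C(9,i)·!(9-i); sum over i=6..9:
  i=6: C(9,6)·!3 = 84·2 = 168
  i=7: C(9,7)·!2 = 36·1 = 36
  i=8: C(9,8)·!1 = 9·0 = 0
  i=9: C(9,9)·!0 = 1·1 = 1
Total = 205.

205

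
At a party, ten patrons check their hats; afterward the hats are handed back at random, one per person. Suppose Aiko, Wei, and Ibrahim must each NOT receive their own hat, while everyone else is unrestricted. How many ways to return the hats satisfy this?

Inclusion-exclusion on the 3 forbidden self-matches:
Σ_{j=0}^{3} (-1)^j C(3,j)(10-j)!
= C(3,0)·10! - C(3,1)·9! + C(3,2)·8! - C(3,3)·7!
= 3628800 - 1088640 + 120960 - 5040
= 2656080

2656080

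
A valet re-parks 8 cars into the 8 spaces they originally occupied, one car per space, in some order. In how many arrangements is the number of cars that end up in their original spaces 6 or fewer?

40319

Sum C(8,i)·!(8-i) for i = 0..6:
  i=0: C(8,0)·!8 = 1·14833 = 14833
  i=1: C(8,1)·!7 = 8·1854 = 14832
  i=2: C(8,2)·!6 = 28·265 = 7420
  i=3: C(8,3)·!5 = 56·44 = 2464
  i=4: C(8,4)·!4 = 70·9 = 630
  i=5: C(8,5)·!3 = 56·2 = 112
  i=6: C(8,6)·!2 = 28·1 = 28
Total = 40319.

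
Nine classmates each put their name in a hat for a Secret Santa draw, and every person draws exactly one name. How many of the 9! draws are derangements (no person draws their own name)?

133496

Recurrence: !9 = 8·(!8 + !7).
!9 = 8·(14833 + 1854) = 8·16687 = 133496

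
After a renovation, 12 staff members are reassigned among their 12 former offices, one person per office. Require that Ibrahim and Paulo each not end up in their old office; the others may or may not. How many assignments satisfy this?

Let A_j be the event that the j-th constrained one is fixed. By inclusion-exclusion over the 2 events:
Σ_{j=0}^{2} (-1)^j C(2,j)(12-j)!
= C(2,0)·12! - C(2,1)·11! + C(2,2)·10!
= 479001600 - 79833600 + 3628800
= 402796800

402796800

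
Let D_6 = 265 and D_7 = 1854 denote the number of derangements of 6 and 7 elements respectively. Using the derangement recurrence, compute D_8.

14833

D_8 = (8-1)·(D_7 + D_6) = 7·(1854 + 265) = 7·2119 = 14833.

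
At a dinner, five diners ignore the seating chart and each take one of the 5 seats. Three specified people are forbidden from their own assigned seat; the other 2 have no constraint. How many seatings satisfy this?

64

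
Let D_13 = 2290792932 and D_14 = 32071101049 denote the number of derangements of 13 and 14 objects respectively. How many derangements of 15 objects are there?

481066515734

D_15 = (15-1)·(D_14 + D_13) = 14·(32071101049 + 2290792932) = 14·34361893981 = 481066515734.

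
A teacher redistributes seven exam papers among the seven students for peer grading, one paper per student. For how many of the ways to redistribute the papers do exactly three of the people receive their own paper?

Pick the 3 fixed positions: C(7,3) = 35 ways.
The other 4 form a derangement: !4 = 9.
Total: 35 × 9 = 315.

315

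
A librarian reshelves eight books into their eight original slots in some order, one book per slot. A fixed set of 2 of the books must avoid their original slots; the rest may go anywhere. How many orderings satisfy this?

Inclusion-exclusion on the 2 forbidden self-matches:
Σ_{j=0}^{2} (-1)^j C(2,j)(8-j)!
= C(2,0)·8! - C(2,1)·7! + C(2,2)·6!
= 40320 - 10080 + 720
= 30960

30960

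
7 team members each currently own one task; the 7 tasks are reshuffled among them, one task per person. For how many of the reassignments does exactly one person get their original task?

1855

Choose which one of the 7 is fixed: C(7,1) = 7.
The remaining 6 must be deranged: !6 = 265.
Total: 7 × 265 = 1855.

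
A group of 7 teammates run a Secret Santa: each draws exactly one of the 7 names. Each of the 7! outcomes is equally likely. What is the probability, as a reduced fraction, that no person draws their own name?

103/280

Favorable outcomes: !7 = 1854.
Total outcomes: 7! = 5040.
Probability = 1854/5040 = 103/280.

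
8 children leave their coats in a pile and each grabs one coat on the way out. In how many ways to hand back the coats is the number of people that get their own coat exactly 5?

112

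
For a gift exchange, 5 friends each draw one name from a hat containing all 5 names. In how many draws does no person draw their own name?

44

!5 = 5! · Σ_{k=0}^{5} (-1)^k/k!
= 5! - 5!/1! + 5!/2! - 5!/3! + 5!/4! - 5!/5!
= 120 - 120 + 60 - 20 + 5 - 1
= 44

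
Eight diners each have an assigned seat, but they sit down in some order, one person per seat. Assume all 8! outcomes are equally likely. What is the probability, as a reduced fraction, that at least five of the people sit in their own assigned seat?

Favorable outcomes: Σ_{i≥5} C(8,i)·!(8-i) = 56·2 + 28·1 + 8·0 + 1·1 = 141.
Total outcomes: 8! = 40320.
Probability = 141/40320 = 47/13440.

47/13440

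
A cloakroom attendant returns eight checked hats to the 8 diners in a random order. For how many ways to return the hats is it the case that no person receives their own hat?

14833

Use !n = n·!(n-1) + (-1)^n.
!8 = 8·1854 + 1 = 14833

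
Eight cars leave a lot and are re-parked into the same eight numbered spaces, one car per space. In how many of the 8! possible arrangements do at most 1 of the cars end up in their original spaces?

29665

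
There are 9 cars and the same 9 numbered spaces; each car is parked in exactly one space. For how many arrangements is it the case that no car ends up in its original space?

133496

!9 is the nearest integer to 9!/e.
9! = 362880, and 362880/e ≈ 133496.09, so !9 = 133496.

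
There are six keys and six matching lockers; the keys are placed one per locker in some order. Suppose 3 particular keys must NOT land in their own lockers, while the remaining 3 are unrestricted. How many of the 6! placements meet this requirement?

Inclusion-exclusion on the 3 forbidden self-matches:
Σ_{j=0}^{3} (-1)^j C(3,j)(6-j)!
= C(3,0)·6! - C(3,1)·5! + C(3,2)·4! - C(3,3)·3!
= 720 - 360 + 72 - 6
= 426

426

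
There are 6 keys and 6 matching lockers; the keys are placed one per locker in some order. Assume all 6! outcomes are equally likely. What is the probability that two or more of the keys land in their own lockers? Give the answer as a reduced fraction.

Favorable outcomes: Σ_{i≥2} C(6,i)·!(6-i) = 15·9 + 20·2 + 15·1 + 6·0 + 1·1 = 191.
Total outcomes: 6! = 720.
Probability = 191/720 = 191/720.

191/720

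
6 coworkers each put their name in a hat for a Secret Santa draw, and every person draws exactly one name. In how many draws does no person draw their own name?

265

!6 is the nearest integer to 6!/e.
6! = 720, and 720/e ≈ 264.87, so !6 = 265.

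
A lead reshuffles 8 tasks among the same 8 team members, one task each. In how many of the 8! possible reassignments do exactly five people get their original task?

112

Pick the 5 fixed positions: C(8,5) = 56 ways.
The remaining 3 must be deranged: !3 = 2.
Total: 56 × 2 = 112.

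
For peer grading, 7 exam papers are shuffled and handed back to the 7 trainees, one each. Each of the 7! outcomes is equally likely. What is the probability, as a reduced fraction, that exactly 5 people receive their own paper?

1/240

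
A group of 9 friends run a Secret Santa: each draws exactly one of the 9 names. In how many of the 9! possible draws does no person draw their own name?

!9 = 9! · Σ_{k=0}^{9} (-1)^k/k!
= 9! - 9!/1! + 9!/2! - 9!/3! + 9!/4! - 9!/5! + 9!/6! - 9!/7! + 9!/8! - 9!/9!
= 362880 - 362880 + 181440 - 60480 + 15120 - 3024 + 504 - 72 + 9 - 1
= 133496

133496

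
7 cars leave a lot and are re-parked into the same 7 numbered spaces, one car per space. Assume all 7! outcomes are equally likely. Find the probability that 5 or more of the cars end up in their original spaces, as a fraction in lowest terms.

Favorable outcomes: Σ_{i≥5} C(7,i)·!(7-i) = 21·1 + 7·0 + 1·1 = 22.
Total outcomes: 7! = 5040.
Probability = 22/5040 = 11/2520.

11/2520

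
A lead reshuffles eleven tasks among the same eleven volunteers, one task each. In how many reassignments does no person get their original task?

Use !n = n·!(n-1) + (-1)^n.
!11 = 11·1334961 - 1 = 14684570

14684570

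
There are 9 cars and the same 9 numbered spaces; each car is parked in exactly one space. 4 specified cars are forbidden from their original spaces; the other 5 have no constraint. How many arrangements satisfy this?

229080

Inclusion-exclusion on the 4 forbidden self-matches:
Σ_{j=0}^{4} (-1)^j C(4,j)(9-j)!
= C(4,0)·9! - C(4,1)·8! + C(4,2)·7! - C(4,3)·6! + C(4,4)·5!
= 362880 - 161280 + 30240 - 2880 + 120
= 229080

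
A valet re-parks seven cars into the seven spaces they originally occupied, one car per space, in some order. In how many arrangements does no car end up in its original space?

1854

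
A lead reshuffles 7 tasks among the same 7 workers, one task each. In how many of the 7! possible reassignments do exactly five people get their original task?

21

Choose which 5 of the 7 are fixed: C(7,5) = 21.
The other 2 form a derangement: !2 = 1.
Total: 21 × 1 = 21.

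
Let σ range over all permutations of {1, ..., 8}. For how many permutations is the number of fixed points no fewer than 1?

# with exactly i fixed is C(8,i)·!(8-i); sum over i=1..8:
  i=1: C(8,1)·!7 = 8·1854 = 14832
  i=2: C(8,2)·!6 = 28·265 = 7420
  i=3: C(8,3)·!5 = 56·44 = 2464
  i=4: C(8,4)·!4 = 70·9 = 630
  i=5: C(8,5)·!3 = 56·2 = 112
  i=6: C(8,6)·!2 = 28·1 = 28
  i=7: C(8,7)·!1 = 8·0 = 0
  i=8: C(8,8)·!0 = 1·1 = 1
Total = 25487.

25487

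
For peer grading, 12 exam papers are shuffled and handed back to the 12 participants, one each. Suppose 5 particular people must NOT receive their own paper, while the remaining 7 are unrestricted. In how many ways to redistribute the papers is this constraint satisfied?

Inclusion-exclusion on the 5 forbidden self-matches:
Σ_{j=0}^{5} (-1)^j C(5,j)(12-j)!
= C(5,0)·12! - C(5,1)·11! + C(5,2)·10! - C(5,3)·9! + C(5,4)·8! - C(5,5)·7!
= 479001600 - 199584000 + 36288000 - 3628800 + 201600 - 5040
= 312273360

312273360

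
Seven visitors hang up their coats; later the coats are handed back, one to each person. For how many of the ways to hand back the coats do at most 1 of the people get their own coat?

3709

Sum C(7,i)·!(7-i) for i = 0..1:
  i=0: C(7,0)·!7 = 1·1854 = 1854
  i=1: C(7,1)·!6 = 7·265 = 1855
Total = 3709.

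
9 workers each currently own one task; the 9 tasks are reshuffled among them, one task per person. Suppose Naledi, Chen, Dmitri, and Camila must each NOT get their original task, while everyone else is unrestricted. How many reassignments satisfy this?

229080

Inclusion-exclusion on the 4 forbidden self-matches:
Σ_{j=0}^{4} (-1)^j C(4,j)(9-j)!
= C(4,0)·9! - C(4,1)·8! + C(4,2)·7! - C(4,3)·6! + C(4,4)·5!
= 362880 - 161280 + 30240 - 2880 + 120
= 229080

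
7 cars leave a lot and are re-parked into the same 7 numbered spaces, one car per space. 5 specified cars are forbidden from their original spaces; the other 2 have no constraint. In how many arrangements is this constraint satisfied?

2428

Let A_j be the event that the j-th constrained one is fixed. By inclusion-exclusion over the 5 events:
Σ_{j=0}^{5} (-1)^j C(5,j)(7-j)!
= C(5,0)·7! - C(5,1)·6! + C(5,2)·5! - C(5,3)·4! + C(5,4)·3! - C(5,5)·2!
= 5040 - 3600 + 1200 - 240 + 30 - 2
= 2428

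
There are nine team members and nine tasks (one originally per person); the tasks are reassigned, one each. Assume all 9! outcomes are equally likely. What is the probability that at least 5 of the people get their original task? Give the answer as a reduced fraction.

Favorable outcomes: Σ_{i≥5} C(9,i)·!(9-i) = 126·9 + 84·2 + 36·1 + 9·0 + 1·1 = 1339.
Total outcomes: 9! = 362880.
Probability = 1339/362880 = 1339/362880.

1339/362880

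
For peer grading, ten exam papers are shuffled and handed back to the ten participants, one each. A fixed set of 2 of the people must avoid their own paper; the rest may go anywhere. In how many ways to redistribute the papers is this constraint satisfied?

2943360

Let A_j be the event that the j-th constrained one is fixed. By inclusion-exclusion over the 2 events:
Σ_{j=0}^{2} (-1)^j C(2,j)(10-j)!
= C(2,0)·10! - C(2,1)·9! + C(2,2)·8!
= 3628800 - 725760 + 40320
= 2943360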